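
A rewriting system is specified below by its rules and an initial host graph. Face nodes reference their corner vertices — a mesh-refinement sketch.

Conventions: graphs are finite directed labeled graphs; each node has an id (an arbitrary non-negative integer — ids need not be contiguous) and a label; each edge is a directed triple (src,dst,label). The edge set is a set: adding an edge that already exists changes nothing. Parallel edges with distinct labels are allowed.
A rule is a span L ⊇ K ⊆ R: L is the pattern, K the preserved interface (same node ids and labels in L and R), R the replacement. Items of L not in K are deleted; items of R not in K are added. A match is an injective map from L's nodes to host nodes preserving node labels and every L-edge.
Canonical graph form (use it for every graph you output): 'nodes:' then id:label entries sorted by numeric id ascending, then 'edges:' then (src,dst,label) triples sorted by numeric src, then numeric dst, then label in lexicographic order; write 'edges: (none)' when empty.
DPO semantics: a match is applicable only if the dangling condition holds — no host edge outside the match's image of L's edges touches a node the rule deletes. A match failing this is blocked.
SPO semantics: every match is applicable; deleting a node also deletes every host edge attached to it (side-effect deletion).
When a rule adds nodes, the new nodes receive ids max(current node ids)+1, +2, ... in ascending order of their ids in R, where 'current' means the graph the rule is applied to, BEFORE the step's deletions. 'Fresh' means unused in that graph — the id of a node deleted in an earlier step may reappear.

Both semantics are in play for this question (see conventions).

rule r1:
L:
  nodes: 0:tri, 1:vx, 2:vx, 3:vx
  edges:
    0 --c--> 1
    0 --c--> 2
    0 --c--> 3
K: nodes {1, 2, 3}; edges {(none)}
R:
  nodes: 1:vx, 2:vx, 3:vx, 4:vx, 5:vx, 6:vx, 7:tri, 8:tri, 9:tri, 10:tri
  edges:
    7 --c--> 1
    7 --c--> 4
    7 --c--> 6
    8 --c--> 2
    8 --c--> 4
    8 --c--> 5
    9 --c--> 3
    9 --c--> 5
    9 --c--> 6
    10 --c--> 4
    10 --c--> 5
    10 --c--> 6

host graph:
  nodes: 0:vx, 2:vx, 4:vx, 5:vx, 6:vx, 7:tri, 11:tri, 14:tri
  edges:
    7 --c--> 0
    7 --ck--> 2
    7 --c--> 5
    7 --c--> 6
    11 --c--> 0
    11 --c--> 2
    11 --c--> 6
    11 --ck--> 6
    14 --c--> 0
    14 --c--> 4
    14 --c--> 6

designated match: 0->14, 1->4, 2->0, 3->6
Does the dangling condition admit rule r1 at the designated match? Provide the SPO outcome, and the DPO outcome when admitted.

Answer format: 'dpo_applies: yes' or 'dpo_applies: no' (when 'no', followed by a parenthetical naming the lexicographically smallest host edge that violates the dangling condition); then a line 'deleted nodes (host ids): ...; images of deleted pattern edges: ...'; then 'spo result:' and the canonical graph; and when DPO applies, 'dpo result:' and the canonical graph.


dpo_applies: yes
deleted nodes (host ids): 14; images of deleted pattern edges: (14,0,c); (14,4,c); (14,6,c)
spo result:
nodes: 0:vx, 2:vx, 4:vx, 5:vx, 6:vx, 7:tri, 11:tri, 15:vx, 16:vx, 17:vx, 18:tri, 19:tri, 20:tri, 21:tri
edges: (7,0,c); (7,2,ck); (7,5,c); (7,6,c); (11,0,c); (11,2,c); (11,6,c); (11,6,ck); (18,4,c); (18,15,c); (18,17,c); (19,0,c); (19,15,c); (19,16,c); (20,6,c); (20,16,c); (20,17,c); (21,15,c); (21,16,c); (21,17,c)
dpo result:
nodes: 0:vx, 2:vx, 4:vx, 5:vx, 6:vx, 7:tri, 11:tri, 15:vx, 16:vx, 17:vx, 18:tri, 19:tri, 20:tri, 21:tri
edges: (7,0,c); (7,2,ck); (7,5,c); (7,6,c); (11,0,c); (11,2,c); (11,6,c); (11,6,ck); (18,4,c); (18,15,c); (18,17,c); (19,0,c); (19,15,c); (19,16,c); (20,6,c); (20,16,c); (20,17,c); (21,15,c); (21,16,c); (21,17,c)


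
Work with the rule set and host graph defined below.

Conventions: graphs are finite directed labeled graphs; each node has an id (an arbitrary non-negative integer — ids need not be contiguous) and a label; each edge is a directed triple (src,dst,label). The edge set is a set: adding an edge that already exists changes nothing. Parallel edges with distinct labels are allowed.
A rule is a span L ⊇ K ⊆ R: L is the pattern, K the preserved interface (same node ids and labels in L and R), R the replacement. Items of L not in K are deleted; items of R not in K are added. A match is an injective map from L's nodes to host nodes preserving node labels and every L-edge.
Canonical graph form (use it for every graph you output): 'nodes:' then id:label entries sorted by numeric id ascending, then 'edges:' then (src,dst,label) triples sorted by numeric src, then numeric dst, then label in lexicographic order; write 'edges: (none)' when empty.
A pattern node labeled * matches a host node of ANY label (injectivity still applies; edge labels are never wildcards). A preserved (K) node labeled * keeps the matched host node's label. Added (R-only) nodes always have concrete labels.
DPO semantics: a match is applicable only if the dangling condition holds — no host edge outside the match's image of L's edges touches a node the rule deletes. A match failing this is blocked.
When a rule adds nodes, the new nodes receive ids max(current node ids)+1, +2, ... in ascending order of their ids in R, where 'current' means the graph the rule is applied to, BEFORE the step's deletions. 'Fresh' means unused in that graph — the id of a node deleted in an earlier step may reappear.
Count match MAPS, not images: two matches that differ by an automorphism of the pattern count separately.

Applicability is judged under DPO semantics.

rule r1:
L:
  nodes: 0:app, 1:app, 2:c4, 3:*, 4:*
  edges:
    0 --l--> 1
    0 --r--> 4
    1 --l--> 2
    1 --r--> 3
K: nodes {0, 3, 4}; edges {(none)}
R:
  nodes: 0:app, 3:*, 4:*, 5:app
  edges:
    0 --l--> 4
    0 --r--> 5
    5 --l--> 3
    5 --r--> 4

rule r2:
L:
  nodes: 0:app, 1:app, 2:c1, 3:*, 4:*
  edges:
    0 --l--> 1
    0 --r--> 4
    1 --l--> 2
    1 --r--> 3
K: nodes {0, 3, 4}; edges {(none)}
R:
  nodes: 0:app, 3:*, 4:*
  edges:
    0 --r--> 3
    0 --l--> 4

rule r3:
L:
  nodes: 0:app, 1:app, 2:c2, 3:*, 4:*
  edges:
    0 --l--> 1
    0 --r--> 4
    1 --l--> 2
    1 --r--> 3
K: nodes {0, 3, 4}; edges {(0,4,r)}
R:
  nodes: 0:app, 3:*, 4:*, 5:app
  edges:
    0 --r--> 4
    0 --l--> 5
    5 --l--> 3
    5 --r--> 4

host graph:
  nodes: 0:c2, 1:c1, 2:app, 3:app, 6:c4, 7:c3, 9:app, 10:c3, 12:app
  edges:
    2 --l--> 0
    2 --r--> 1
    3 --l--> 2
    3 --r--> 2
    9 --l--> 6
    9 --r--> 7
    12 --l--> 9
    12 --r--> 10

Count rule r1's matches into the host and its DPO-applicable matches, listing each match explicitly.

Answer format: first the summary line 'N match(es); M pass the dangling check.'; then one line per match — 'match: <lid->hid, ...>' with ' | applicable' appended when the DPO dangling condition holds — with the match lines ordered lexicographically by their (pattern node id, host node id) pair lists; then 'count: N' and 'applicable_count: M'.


1 match(es); 1 pass the dangling check.
match: 0->12, 1->9, 2->6, 3->7, 4->10 | applicable
count: 1
applicable_count: 1


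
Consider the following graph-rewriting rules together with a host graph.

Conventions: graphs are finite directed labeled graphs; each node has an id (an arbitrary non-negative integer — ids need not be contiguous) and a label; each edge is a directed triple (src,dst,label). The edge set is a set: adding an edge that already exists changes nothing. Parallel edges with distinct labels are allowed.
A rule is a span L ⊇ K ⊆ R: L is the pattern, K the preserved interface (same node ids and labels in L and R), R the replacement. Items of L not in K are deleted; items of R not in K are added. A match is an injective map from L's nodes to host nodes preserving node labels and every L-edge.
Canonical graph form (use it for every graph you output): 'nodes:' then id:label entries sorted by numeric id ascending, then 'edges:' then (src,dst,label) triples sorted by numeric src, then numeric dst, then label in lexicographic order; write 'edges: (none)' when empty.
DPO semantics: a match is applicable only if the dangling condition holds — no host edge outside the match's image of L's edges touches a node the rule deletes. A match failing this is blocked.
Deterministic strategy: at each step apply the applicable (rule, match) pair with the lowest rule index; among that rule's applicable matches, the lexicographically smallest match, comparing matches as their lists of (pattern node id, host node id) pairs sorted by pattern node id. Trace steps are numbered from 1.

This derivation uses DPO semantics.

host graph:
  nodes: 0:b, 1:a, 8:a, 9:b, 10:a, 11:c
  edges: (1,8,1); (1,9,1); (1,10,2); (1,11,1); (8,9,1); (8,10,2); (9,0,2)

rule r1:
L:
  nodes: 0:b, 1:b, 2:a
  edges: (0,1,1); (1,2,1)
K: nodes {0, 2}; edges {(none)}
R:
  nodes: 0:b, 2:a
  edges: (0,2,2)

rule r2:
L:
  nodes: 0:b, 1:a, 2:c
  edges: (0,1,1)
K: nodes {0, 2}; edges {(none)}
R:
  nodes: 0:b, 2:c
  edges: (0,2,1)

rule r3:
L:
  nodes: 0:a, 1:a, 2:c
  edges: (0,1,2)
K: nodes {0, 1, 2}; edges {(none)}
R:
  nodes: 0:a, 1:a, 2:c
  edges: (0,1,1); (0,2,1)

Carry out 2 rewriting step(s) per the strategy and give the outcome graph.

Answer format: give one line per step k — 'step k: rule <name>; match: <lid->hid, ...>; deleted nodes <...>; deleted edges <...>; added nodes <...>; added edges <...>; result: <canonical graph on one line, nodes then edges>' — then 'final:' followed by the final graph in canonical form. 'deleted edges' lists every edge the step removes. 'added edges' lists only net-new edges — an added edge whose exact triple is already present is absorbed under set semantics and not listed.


step 1: rule r3; match: 0->1, 1->10, 2->11; deleted nodes (none); deleted edges (1,10,2); added nodes (none); added edges (1,10,1); result: nodes: 0:b, 1:a, 8:a, 9:b, 10:a, 11:c edges: (1,8,1); (1,9,1); (1,10,1); (1,11,1); (8,9,1); (8,10,2); (9,0,2)
step 2: rule r3; match: 0->8, 1->10, 2->11; deleted nodes (none); deleted edges (8,10,2); added nodes (none); added edges (8,10,1); (8,11,1); result: nodes: 0:b, 1:a, 8:a, 9:b, 10:a, 11:c edges: (1,8,1); (1,9,1); (1,10,1); (1,11,1); (8,9,1); (8,10,1); (8,11,1); (9,0,2)
final:
nodes: 0:b, 1:a, 8:a, 9:b, 10:a, 11:c
edges: (1,8,1); (1,9,1); (1,10,1); (1,11,1); (8,9,1); (8,10,1); (8,11,1); (9,0,2)


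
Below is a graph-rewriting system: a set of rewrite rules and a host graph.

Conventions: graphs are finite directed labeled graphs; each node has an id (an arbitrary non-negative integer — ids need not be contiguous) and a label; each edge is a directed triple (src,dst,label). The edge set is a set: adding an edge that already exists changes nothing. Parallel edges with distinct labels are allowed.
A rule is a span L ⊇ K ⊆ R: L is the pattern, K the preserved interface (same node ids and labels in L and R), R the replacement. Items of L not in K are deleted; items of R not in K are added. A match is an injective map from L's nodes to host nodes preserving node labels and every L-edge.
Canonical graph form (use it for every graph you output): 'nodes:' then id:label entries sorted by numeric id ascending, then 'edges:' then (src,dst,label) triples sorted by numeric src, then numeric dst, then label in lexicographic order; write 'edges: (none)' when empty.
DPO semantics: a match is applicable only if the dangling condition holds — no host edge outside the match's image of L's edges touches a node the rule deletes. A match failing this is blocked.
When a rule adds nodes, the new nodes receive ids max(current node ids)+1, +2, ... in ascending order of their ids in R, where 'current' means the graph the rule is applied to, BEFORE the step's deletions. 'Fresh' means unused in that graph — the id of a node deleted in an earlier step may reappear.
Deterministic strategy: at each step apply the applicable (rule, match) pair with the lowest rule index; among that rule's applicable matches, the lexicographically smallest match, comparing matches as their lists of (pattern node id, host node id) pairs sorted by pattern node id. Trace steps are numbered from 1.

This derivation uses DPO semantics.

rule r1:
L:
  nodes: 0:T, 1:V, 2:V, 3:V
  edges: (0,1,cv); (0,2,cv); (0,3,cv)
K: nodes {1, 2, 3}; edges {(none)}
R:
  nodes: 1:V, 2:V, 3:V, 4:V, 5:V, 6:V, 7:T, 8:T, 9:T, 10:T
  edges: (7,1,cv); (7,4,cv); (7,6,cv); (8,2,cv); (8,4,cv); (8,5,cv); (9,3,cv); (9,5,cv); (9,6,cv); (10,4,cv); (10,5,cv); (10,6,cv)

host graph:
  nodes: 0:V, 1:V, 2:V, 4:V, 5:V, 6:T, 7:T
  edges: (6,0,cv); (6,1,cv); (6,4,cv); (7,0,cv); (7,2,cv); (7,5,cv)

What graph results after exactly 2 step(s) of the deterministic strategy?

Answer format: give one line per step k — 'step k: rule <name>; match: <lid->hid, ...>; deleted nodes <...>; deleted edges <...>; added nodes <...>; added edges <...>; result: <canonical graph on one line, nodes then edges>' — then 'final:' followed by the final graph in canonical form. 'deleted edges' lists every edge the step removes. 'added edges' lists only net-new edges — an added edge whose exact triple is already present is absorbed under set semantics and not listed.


step 1: rule r1; match: 0->6, 1->0, 2->1, 3->4; deleted nodes 6; deleted edges (6,0,cv); (6,1,cv); (6,4,cv); added nodes 8, 9, 10, 11, 12, 13, 14; added edges (11,0,cv); (11,8,cv); (11,10,cv); (12,1,cv); (12,8,cv); (12,9,cv); (13,4,cv); (13,9,cv); (13,10,cv); (14,8,cv); (14,9,cv); (14,10,cv); result: nodes: 0:V, 1:V, 2:V, 4:V, 5:V, 7:T, 8:V, 9:V, 10:V, 11:T, 12:T, 13:T, 14:T edges: (7,0,cv); (7,2,cv); (7,5,cv); (11,0,cv); (11,8,cv); (11,10,cv); (12,1,cv); (12,8,cv); (12,9,cv); (13,4,cv); (13,9,cv); (13,10,cv); (14,8,cv); (14,9,cv); (14,10,cv)
step 2: rule r1; match: 0->7, 1->0, 2->2, 3->5; deleted nodes 7; deleted edges (7,0,cv); (7,2,cv); (7,5,cv); added nodes 15, 16, 17, 18, 19, 20, 21; added edges (18,0,cv); (18,15,cv); (18,17,cv); (19,2,cv); (19,15,cv); (19,16,cv); (20,5,cv); (20,16,cv); (20,17,cv); (21,15,cv); (21,16,cv); (21,17,cv); result: nodes: 0:V, 1:V, 2:V, 4:V, 5:V, 8:V, 9:V, 10:V, 11:T, 12:T, 13:T, 14:T, 15:V, 16:V, 17:V, 18:T, 19:T, 20:T, 21:T edges: (11,0,cv); (11,8,cv); (11,10,cv); (12,1,cv); (12,8,cv); (12,9,cv); (13,4,cv); (13,9,cv); (13,10,cv); (14,8,cv); (14,9,cv); (14,10,cv); (18,0,cv); (18,15,cv); (18,17,cv); (19,2,cv); (19,15,cv); (19,16,cv); (20,5,cv); (20,16,cv); (20,17,cv); (21,15,cv); (21,16,cv); (21,17,cv)
final:
nodes: 0:V, 1:V, 2:V, 4:V, 5:V, 8:V, 9:V, 10:V, 11:T, 12:T, 13:T, 14:T, 15:V, 16:V, 17:V, 18:T, 19:T, 20:T, 21:T
edges: (11,0,cv); (11,8,cv); (11,10,cv); (12,1,cv); (12,8,cv); (12,9,cv); (13,4,cv); (13,9,cv); (13,10,cv); (14,8,cv); (14,9,cv); (14,10,cv); (18,0,cv); (18,15,cv); (18,17,cv); (19,2,cv); (19,15,cv); (19,16,cv); (20,5,cv); (20,16,cv); (20,17,cv); (21,15,cv); (21,16,cv); (21,17,cv)


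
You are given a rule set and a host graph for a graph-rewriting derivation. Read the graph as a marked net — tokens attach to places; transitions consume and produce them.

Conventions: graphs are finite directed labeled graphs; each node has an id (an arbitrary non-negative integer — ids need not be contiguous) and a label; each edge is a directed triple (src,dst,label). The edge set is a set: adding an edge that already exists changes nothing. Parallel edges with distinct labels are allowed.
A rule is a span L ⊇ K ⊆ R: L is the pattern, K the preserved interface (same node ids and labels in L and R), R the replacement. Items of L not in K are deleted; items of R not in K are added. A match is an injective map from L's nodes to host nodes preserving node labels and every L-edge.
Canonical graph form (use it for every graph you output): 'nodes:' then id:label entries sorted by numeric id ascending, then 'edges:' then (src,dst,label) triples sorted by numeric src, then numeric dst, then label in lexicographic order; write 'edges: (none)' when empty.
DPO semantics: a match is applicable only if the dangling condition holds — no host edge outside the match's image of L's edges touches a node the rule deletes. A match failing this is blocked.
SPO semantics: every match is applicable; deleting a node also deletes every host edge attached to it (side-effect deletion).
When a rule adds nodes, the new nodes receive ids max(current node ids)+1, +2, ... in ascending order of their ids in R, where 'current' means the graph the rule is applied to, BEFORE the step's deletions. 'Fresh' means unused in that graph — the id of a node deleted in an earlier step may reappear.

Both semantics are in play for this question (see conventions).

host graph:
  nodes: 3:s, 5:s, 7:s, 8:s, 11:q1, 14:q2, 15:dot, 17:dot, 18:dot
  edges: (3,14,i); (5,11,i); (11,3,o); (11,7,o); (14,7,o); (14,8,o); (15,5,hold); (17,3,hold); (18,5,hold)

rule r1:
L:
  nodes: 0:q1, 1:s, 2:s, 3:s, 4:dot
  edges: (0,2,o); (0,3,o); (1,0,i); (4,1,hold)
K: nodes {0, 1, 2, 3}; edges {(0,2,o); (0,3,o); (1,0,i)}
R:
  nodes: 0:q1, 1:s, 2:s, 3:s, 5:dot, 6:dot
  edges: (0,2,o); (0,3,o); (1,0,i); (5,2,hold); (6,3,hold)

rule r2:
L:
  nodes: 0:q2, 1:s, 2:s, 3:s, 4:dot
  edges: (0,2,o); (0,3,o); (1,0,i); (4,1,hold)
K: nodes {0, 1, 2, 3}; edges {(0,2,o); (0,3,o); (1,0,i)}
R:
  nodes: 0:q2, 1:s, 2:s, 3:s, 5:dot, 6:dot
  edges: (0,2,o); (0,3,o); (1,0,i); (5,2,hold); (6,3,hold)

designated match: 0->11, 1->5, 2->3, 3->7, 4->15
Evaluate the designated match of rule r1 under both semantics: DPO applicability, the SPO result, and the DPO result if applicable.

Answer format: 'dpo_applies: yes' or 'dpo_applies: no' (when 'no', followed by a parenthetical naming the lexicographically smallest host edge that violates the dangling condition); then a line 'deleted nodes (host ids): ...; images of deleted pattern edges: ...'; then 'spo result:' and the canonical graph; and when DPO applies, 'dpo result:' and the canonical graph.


dpo_applies: yes
deleted nodes (host ids): 15; images of deleted pattern edges: (15,5,hold)
spo result:
nodes: 3:s, 5:s, 7:s, 8:s, 11:q1, 14:q2, 17:dot, 18:dot, 19:dot, 20:dot
edges: (3,14,i); (5,11,i); (11,3,o); (11,7,o); (14,7,o); (14,8,o); (17,3,hold); (18,5,hold); (19,3,hold); (20,7,hold)
dpo result:
nodes: 3:s, 5:s, 7:s, 8:s, 11:q1, 14:q2, 17:dot, 18:dot, 19:dot, 20:dot
edges: (3,14,i); (5,11,i); (11,3,o); (11,7,o); (14,7,o); (14,8,o); (17,3,hold); (18,5,hold); (19,3,hold); (20,7,hold)


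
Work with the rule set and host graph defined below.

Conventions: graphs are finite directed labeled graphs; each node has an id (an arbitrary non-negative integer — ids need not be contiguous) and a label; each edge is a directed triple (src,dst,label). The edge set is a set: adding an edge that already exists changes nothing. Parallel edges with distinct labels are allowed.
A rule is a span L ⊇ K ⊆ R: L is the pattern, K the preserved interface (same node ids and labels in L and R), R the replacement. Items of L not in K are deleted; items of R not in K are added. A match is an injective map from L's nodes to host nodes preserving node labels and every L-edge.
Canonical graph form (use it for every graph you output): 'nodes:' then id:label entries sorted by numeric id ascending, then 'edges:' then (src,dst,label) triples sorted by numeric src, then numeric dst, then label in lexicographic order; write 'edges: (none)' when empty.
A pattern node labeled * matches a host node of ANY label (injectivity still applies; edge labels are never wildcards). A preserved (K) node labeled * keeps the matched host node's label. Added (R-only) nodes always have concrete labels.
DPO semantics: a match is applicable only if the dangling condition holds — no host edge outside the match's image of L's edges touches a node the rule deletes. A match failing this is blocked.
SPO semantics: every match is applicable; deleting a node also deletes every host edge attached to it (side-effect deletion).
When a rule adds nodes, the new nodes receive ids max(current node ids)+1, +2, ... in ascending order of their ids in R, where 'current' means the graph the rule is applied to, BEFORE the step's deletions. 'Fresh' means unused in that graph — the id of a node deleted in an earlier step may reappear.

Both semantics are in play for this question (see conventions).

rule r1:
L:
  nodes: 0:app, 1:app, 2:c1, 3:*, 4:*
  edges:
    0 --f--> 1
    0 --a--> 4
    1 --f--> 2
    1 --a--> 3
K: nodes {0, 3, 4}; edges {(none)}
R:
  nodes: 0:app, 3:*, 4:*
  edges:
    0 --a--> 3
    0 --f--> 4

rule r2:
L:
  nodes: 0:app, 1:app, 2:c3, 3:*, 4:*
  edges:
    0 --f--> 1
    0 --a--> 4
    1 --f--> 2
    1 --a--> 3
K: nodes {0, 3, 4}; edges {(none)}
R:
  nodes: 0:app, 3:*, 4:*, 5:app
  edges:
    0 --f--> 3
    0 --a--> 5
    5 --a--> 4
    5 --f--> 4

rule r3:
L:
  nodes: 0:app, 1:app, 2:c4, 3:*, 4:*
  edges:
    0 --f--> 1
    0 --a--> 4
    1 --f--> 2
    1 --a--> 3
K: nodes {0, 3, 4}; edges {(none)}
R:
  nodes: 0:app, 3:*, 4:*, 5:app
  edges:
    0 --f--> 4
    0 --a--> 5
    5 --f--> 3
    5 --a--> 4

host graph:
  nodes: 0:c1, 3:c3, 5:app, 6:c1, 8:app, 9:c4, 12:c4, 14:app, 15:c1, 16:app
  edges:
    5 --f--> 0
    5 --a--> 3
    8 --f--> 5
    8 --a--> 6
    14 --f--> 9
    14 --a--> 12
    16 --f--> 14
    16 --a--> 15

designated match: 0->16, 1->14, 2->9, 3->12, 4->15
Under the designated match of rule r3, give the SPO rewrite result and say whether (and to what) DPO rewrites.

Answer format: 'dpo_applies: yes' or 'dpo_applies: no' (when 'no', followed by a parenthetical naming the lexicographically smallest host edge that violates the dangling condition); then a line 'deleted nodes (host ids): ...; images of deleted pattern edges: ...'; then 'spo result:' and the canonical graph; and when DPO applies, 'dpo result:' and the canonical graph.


dpo_applies: yes
deleted nodes (host ids): 9, 14; images of deleted pattern edges: (14,9,f); (14,12,a); (16,14,f); (16,15,a)
spo result:
nodes: 0:c1, 3:c3, 5:app, 6:c1, 8:app, 12:c4, 15:c1, 16:app, 17:app
edges: (5,0,f); (5,3,a); (8,5,f); (8,6,a); (16,15,f); (16,17,a); (17,12,f); (17,15,a)
dpo result:
nodes: 0:c1, 3:c3, 5:app, 6:c1, 8:app, 12:c4, 15:c1, 16:app, 17:app
edges: (5,0,f); (5,3,a); (8,5,f); (8,6,a); (16,15,f); (16,17,a); (17,12,f); (17,15,a)


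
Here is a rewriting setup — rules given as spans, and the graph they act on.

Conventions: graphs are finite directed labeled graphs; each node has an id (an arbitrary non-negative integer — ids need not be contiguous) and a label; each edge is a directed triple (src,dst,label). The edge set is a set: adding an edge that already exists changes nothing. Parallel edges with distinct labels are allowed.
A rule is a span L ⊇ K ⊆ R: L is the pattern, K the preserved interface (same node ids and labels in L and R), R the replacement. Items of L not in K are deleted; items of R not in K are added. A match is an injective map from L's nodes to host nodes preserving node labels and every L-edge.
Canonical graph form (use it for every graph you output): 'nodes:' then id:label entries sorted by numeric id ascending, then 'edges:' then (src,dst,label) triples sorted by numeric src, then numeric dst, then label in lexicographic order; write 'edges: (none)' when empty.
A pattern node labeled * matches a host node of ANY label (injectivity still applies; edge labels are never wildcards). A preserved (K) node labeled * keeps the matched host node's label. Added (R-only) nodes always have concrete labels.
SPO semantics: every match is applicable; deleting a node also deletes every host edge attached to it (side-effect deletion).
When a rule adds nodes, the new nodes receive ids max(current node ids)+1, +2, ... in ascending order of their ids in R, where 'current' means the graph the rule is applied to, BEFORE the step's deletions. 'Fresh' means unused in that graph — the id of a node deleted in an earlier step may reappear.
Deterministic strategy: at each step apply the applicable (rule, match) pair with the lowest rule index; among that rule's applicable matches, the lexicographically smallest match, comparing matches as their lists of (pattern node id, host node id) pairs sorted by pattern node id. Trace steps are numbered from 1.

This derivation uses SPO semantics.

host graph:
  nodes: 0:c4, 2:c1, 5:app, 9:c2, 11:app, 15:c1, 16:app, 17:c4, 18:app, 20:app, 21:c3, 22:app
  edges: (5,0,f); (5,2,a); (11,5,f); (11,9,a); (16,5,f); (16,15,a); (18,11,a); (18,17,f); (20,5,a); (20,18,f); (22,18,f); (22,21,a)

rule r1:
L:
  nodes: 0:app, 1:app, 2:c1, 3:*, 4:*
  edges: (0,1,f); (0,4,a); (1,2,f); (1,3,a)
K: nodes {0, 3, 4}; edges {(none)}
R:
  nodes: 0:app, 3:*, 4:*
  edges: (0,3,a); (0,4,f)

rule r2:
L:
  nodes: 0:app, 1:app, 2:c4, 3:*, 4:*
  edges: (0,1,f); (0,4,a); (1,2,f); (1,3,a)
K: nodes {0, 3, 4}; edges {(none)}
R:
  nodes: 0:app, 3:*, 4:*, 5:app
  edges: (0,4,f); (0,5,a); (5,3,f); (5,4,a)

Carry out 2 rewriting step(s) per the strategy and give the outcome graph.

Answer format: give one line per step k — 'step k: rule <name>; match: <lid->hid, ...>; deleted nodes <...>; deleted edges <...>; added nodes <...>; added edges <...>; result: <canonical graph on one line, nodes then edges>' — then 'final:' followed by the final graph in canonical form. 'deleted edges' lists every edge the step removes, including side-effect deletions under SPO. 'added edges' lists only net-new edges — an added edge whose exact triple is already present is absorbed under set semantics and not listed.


step 1: rule r2; match: 0->11, 1->5, 2->0, 3->2, 4->9; deleted nodes 0, 5; deleted edges (5,0,f); (5,2,a); (11,5,f); (11,9,a); (16,5,f); (20,5,a); added nodes 23; added edges (11,9,f); (11,23,a); (23,2,f); (23,9,a); result: nodes: 2:c1, 9:c2, 11:app, 15:c1, 16:app, 17:c4, 18:app, 20:app, 21:c3, 22:app, 23:app edges: (11,9,f); (11,23,a); (16,15,a); (18,11,a); (18,17,f); (20,18,f); (22,18,f); (22,21,a); (23,2,f); (23,9,a)
step 2: rule r2; match: 0->22, 1->18, 2->17, 3->11, 4->21; deleted nodes 17, 18; deleted edges (18,11,a); (18,17,f); (20,18,f); (22,18,f); (22,21,a); added nodes 24; added edges (22,21,f); (22,24,a); (24,11,f); (24,21,a); result: nodes: 2:c1, 9:c2, 11:app, 15:c1, 16:app, 20:app, 21:c3, 22:app, 23:app, 24:app edges: (11,9,f); (11,23,a); (16,15,a); (22,21,f); (22,24,a); (23,2,f); (23,9,a); (24,11,f); (24,21,a)
final:
nodes: 2:c1, 9:c2, 11:app, 15:c1, 16:app, 20:app, 21:c3, 22:app, 23:app, 24:app
edges: (11,9,f); (11,23,a); (16,15,a); (22,21,f); (22,24,a); (23,2,f); (23,9,a); (24,11,f); (24,21,a)


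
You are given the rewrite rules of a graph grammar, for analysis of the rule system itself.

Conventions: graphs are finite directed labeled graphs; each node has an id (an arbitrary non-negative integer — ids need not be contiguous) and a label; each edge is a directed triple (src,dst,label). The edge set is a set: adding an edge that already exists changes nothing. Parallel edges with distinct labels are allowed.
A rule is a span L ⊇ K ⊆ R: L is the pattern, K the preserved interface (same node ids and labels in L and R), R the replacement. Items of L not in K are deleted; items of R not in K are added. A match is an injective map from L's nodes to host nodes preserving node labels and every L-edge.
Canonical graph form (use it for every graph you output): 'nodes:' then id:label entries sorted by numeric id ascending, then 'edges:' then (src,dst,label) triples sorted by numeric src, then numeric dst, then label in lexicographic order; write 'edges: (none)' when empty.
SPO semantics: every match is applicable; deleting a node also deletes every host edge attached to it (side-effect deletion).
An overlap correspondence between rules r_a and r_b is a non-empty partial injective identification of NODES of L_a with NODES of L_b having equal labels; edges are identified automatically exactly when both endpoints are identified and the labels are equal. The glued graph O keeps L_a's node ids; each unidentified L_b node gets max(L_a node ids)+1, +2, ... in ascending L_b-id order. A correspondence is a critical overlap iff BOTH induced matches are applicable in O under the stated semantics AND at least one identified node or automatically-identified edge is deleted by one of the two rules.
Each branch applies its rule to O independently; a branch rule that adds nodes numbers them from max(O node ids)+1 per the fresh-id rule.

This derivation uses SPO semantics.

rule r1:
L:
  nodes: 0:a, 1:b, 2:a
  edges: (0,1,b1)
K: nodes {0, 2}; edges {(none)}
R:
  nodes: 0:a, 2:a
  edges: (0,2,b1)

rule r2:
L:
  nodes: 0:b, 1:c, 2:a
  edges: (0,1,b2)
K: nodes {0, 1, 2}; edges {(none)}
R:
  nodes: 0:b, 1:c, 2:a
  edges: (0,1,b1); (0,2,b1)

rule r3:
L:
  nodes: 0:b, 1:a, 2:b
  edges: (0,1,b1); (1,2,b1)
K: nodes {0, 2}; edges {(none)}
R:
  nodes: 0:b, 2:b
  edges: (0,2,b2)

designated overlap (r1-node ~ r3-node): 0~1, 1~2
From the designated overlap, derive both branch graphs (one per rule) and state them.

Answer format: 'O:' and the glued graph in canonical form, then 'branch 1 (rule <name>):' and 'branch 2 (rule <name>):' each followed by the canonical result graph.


O:
nodes: 0:a, 1:b, 2:a, 3:b
edges: (0,1,b1); (3,0,b1)
branch 1 (rule r1):
nodes: 0:a, 2:a, 3:b
edges: (0,2,b1); (3,0,b1)
branch 2 (rule r3):
nodes: 1:b, 2:a, 3:b
edges: (3,1,b2)


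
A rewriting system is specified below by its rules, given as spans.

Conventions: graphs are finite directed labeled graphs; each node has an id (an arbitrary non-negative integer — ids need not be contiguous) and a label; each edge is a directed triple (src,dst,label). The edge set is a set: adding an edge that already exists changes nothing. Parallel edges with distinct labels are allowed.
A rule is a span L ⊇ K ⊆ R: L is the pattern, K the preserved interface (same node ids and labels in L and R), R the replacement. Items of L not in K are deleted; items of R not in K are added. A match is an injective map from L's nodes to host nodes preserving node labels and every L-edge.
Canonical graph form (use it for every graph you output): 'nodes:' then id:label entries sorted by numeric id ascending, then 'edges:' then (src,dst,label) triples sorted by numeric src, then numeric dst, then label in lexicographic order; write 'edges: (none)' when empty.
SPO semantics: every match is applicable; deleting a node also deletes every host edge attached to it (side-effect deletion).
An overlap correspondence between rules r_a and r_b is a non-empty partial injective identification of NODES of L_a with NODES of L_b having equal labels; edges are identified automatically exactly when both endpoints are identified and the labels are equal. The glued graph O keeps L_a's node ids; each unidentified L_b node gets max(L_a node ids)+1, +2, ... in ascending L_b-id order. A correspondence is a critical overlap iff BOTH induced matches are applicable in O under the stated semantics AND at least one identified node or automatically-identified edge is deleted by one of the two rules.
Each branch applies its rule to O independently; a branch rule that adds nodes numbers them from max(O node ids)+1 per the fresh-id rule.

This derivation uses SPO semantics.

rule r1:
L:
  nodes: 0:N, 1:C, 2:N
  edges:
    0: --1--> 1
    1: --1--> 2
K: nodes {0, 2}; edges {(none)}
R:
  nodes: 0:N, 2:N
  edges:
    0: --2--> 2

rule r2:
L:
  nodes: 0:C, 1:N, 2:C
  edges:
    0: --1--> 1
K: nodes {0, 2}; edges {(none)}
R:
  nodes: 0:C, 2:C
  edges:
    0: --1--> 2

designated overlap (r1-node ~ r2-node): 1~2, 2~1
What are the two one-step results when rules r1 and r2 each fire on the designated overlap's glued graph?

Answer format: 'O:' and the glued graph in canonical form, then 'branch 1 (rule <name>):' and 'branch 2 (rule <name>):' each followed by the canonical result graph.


O:
nodes: 0:N, 1:C, 2:N, 3:C
edges: (0,1,1); (1,2,1); (3,2,1)
branch 1 (rule r1):
nodes: 0:N, 2:N, 3:C
edges: (0,2,2); (3,2,1)
branch 2 (rule r2):
nodes: 0:N, 1:C, 3:C
edges: (0,1,1); (3,1,1)


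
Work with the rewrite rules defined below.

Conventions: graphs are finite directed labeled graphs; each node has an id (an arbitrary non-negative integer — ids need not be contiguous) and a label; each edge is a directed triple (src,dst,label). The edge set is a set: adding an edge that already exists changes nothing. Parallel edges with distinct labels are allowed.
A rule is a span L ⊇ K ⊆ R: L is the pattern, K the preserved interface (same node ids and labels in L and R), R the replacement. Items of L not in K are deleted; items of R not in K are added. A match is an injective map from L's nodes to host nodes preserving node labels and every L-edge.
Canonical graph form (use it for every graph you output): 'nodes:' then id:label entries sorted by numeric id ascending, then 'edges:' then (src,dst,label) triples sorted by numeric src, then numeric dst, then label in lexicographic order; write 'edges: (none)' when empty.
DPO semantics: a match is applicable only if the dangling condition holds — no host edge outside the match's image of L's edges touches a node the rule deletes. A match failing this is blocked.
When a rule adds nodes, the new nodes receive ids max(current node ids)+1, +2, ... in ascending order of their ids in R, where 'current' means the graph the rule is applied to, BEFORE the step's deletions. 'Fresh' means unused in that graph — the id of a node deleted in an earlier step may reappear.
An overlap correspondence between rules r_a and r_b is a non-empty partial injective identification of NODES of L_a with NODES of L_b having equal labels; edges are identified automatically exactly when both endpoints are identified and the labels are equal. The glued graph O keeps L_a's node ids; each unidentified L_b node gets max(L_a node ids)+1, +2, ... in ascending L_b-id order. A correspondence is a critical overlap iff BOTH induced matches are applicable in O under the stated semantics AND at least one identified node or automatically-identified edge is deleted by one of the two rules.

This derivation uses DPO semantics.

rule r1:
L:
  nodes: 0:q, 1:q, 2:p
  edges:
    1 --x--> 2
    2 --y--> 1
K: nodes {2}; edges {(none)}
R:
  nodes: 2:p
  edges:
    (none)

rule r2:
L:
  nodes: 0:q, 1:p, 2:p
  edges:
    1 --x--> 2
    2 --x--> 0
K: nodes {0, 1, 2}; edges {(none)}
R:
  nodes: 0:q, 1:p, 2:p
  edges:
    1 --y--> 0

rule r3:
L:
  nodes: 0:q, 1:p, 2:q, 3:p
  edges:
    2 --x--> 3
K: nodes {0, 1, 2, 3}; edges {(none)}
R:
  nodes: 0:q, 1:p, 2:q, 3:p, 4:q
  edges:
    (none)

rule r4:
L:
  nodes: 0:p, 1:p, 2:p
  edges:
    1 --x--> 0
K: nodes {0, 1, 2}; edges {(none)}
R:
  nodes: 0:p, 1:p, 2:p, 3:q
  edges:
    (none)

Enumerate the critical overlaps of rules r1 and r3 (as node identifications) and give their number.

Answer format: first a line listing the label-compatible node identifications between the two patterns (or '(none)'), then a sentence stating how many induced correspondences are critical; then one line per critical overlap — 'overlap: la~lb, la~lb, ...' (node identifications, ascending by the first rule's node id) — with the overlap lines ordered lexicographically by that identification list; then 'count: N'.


label-compatible node identifications between L(r1) and L(r3): 0~0, 0~2, 1~0, 1~2, 2~1, 2~3
8 of the induced correspondences are critical overlaps of r1 and r3.
overlap: 0~0
overlap: 0~0, 1~2, 2~3
overlap: 0~0, 2~1
overlap: 0~0, 2~3
overlap: 1~0
overlap: 1~0, 2~1
overlap: 1~0, 2~3
overlap: 1~2, 2~3
count: 8


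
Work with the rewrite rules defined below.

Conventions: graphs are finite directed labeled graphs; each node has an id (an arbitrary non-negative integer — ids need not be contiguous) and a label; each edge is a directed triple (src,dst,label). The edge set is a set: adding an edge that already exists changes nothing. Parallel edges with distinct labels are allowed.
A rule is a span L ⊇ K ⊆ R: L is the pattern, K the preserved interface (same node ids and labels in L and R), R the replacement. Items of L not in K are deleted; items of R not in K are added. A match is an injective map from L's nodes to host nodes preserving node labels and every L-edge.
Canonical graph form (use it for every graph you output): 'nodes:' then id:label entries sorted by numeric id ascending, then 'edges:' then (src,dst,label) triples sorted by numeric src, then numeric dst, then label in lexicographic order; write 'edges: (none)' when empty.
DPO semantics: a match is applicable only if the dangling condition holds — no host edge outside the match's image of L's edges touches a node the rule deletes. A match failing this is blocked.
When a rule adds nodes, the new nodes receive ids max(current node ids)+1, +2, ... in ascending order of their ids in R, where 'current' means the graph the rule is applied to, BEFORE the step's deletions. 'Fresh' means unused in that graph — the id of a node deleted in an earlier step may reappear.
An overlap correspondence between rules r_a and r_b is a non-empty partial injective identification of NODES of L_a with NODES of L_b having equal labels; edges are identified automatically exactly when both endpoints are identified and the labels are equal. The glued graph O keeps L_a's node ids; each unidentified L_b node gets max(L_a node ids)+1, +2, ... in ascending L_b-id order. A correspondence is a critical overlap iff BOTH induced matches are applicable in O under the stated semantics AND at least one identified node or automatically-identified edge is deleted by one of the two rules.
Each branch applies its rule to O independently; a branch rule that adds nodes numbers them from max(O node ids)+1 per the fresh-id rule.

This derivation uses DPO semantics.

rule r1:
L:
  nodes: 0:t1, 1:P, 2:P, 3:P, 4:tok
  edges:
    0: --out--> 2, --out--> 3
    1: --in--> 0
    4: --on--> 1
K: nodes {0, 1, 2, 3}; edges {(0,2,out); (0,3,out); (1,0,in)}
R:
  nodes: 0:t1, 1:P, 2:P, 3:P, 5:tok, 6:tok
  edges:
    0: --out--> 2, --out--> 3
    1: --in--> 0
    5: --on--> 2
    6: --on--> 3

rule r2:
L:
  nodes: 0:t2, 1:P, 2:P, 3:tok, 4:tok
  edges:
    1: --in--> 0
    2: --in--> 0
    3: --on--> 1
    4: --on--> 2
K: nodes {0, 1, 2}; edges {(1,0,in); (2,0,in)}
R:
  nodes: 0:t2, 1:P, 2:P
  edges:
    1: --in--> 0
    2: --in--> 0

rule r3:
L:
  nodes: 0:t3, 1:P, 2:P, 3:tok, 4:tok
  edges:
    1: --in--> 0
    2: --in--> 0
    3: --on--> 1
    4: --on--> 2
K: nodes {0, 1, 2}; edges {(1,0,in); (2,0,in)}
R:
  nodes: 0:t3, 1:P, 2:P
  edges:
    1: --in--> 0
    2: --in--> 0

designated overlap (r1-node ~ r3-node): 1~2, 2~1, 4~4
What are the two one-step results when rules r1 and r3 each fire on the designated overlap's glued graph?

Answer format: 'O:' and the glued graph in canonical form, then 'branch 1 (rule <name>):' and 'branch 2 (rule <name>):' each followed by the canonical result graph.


O:
nodes: 0:t1, 1:P, 2:P, 3:P, 4:tok, 5:t3, 6:tok
edges: (0,2,out); (0,3,out); (1,0,in); (1,5,in); (2,5,in); (4,1,on); (6,2,on)
branch 1 (rule r1):
nodes: 0:t1, 1:P, 2:P, 3:P, 5:t3, 6:tok, 7:tok, 8:tok
edges: (0,2,out); (0,3,out); (1,0,in); (1,5,in); (2,5,in); (6,2,on); (7,2,on); (8,3,on)
branch 2 (rule r3):
nodes: 0:t1, 1:P, 2:P, 3:P, 5:t3
edges: (0,2,out); (0,3,out); (1,0,in); (1,5,in); (2,5,in)


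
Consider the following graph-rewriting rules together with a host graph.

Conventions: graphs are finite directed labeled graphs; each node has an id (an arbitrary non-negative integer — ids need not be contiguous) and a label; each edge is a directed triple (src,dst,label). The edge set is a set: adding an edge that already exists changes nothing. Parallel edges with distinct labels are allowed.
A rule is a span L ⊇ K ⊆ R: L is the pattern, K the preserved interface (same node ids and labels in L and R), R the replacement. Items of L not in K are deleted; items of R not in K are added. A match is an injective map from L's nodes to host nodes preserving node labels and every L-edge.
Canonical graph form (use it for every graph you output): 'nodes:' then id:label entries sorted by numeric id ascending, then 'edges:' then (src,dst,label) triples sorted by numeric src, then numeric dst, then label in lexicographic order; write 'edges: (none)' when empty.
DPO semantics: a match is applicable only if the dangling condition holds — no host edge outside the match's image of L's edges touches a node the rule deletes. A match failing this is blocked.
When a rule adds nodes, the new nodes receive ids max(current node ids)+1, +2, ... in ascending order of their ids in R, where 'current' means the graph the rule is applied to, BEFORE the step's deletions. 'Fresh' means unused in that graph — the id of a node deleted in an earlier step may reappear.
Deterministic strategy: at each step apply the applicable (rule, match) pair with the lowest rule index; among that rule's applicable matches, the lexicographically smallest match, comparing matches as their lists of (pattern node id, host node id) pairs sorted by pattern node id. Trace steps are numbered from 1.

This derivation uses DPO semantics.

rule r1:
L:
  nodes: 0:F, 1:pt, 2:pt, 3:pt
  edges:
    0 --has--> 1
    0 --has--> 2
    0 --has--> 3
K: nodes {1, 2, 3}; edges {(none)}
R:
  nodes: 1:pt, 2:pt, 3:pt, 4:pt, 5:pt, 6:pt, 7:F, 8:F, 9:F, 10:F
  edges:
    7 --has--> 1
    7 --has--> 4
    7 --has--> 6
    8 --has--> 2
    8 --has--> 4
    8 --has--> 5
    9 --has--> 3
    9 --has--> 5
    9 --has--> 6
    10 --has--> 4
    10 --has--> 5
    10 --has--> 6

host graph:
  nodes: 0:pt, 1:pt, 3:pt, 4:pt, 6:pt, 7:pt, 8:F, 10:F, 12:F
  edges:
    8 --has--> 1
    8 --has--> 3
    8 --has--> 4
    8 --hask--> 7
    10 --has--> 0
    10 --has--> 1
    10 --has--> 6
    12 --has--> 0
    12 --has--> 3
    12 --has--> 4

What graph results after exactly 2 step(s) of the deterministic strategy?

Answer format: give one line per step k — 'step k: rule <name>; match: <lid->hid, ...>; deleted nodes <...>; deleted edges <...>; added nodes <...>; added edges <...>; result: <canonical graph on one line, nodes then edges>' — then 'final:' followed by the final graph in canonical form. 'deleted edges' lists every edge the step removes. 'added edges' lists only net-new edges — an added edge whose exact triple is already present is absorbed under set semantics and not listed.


step 1: rule r1; match: 0->10, 1->0, 2->1, 3->6; deleted nodes 10; deleted edges (10,0,has); (10,1,has); (10,6,has); added nodes 13, 14, 15, 16, 17, 18, 19; added edges (16,0,has); (16,13,has); (16,15,has); (17,1,has); (17,13,has); (17,14,has); (18,6,has); (18,14,has); (18,15,has); (19,13,has); (19,14,has); (19,15,has); result: nodes: 0:pt, 1:pt, 3:pt, 4:pt, 6:pt, 7:pt, 8:F, 12:F, 13:pt, 14:pt, 15:pt, 16:F, 17:F, 18:F, 19:F edges: (8,1,has); (8,3,has); (8,4,has); (8,7,hask); (12,0,has); (12,3,has); (12,4,has); (16,0,has); (16,13,has); (16,15,has); (17,1,has); (17,13,has); (17,14,has); (18,6,has); (18,14,has); (18,15,has); (19,13,has); (19,14,has); (19,15,has)
step 2: rule r1; match: 0->12, 1->0, 2->3, 3->4; deleted nodes 12; deleted edges (12,0,has); (12,3,has); (12,4,has); added nodes 20, 21, 22, 23, 24, 25, 26; added edges (23,0,has); (23,20,has); (23,22,has); (24,3,has); (24,20,has); (24,21,has); (25,4,has); (25,21,has); (25,22,has); (26,20,has); (26,21,has); (26,22,has); result: nodes: 0:pt, 1:pt, 3:pt, 4:pt, 6:pt, 7:pt, 8:F, 13:pt, 14:pt, 15:pt, 16:F, 17:F, 18:F, 19:F, 20:pt, 21:pt, 22:pt, 23:F, 24:F, 25:F, 26:F edges: (8,1,has); (8,3,has); (8,4,has); (8,7,hask); (16,0,has); (16,13,has); (16,15,has); (17,1,has); (17,13,has); (17,14,has); (18,6,has); (18,14,has); (18,15,has); (19,13,has); (19,14,has); (19,15,has); (23,0,has); (23,20,has); (23,22,has); (24,3,has); (24,20,has); (24,21,has); (25,4,has); (25,21,has); (25,22,has); (26,20,has); (26,21,has); (26,22,has)
final:
nodes: 0:pt, 1:pt, 3:pt, 4:pt, 6:pt, 7:pt, 8:F, 13:pt, 14:pt, 15:pt, 16:F, 17:F, 18:F, 19:F, 20:pt, 21:pt, 22:pt, 23:F, 24:F, 25:F, 26:F
edges: (8,1,has); (8,3,has); (8,4,has); (8,7,hask); (16,0,has); (16,13,has); (16,15,has); (17,1,has); (17,13,has); (17,14,has); (18,6,has); (18,14,has); (18,15,has); (19,13,has); (19,14,has); (19,15,has); (23,0,has); (23,20,has); (23,22,has); (24,3,has); (24,20,has); (24,21,has); (25,4,has); (25,21,has); (25,22,has); (26,20,has); (26,21,has); (26,22,has)
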